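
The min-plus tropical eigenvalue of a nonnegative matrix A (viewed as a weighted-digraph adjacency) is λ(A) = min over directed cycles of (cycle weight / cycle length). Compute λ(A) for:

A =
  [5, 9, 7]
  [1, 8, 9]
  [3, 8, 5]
λ(A) = 5

Enumerate directed cycles and compute their means (weight / length). Sample:
  cycle 0 → 0: weight = 5, length = 1, mean = 5/1 ≈ 5.000
  cycle 1 → 1: weight = 8, length = 1, mean = 8/1 ≈ 8.000
  cycle 2 → 2: weight = 5, length = 1, mean = 5/1 ≈ 5.000
  cycle 0 → 1 → 0: weight = 10, length = 2, mean = 10/2 ≈ 5.000
  cycle 0 → 2 → 0: weight = 10, length = 2, mean = 10/2 ≈ 5.000
  cycle 1 → 0 → 1: weight = 10, length = 2, mean = 10/2 ≈ 5.000
Minimum mean = 5.000, attained e.g. along the cycle 0 → 0 with weight 5 and length 1. So λ(A) = 5/1 = 5.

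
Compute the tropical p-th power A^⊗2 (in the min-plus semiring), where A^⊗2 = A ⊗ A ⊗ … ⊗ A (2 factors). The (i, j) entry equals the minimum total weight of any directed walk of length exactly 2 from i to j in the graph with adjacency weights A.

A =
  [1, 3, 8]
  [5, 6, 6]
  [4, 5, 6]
A^⊗2 =
  [2, 4, 9]
  [6, 8, 12]
  [5, 7, 11]

Each entry (A^⊗2)_ij equals the minimum over all length-2 walks i = v_0 → v_1 → … → v_2 = j of Σ_t A[v_t][v_{t+1}]. For example, for (i, j) = (0, 2) we minimise over 3 possible intermediate vertex sequences; the minimum is 9, attained along the walk 0 → 0 → 2.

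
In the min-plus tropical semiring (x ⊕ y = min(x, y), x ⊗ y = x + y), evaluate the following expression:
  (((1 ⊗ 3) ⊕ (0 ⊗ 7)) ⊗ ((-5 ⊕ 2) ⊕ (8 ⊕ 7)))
(((1 ⊗ 3) ⊕ (0 ⊗ 7)) ⊗ ((-5 ⊕ 2) ⊕ (8 ⊕ 7))) = -1

Expand innermost to outermost. Recall ⊕ takes the minimum of its arguments and ⊗ takes their sum. Working out the expression (((1 ⊗ 3) ⊕ (0 ⊗ 7)) ⊗ ((-5 ⊕ 2) ⊕ (8 ⊕ 7))) gives -1.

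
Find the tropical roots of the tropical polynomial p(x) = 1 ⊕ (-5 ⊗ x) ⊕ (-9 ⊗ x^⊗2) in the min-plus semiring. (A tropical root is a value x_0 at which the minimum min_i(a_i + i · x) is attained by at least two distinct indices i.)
Roots: {4, 6}

Each tropical root is a break point of the lower envelope of the lines y = a_i + i · x (there are 3 lines, with slopes 0, 1, ..., 2). Only the lines that attain the minimum somewhere contribute to roots; other lines are dominated. Here the surviving (envelope) indices are i = 2, i = 1, i = 0.
Intersections between consecutive envelope lines give the roots: for adjacent envelope indices i < j the intersection is x = (a_i − a_j) / (j − i). Reading off the sorted break points: {4, 6}.
Verification: at each break x_0, at least two indices attain the minimum of min_i(a_i + i · x_0).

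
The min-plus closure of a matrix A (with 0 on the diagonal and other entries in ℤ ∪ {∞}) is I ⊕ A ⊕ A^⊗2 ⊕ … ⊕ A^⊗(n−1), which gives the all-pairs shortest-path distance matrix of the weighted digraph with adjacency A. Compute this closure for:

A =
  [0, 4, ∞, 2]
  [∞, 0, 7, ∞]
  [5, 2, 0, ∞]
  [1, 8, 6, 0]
Closure =
  [0, 4, 8, 2]
  [12, 0, 7, 14]
  [5, 2, 0, 7]
  [1, 5, 6, 0]

This is the Floyd-Warshall all-pairs shortest-path computation. For each intermediate vertex k = 0, 1, …, 3, update dist[i][j] ← min(dist[i][j], dist[i][k] + dist[k][j]). The final matrix gives, for each (i, j), the minimum total weight of any directed path from i to j (possibly empty when i = j).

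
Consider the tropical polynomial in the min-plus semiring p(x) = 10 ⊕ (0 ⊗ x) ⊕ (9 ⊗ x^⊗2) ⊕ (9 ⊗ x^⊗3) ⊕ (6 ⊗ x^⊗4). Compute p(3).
p(3) = 3

A tropical monomial a ⊗ x^⊗i evaluates to a + i · x. Evaluating each term at x = 3:
  Term 0 contributes 10 + 0 · 3 = 10
  Term 1 contributes 0 + 1 · 3 = 3
  Term 2 contributes 9 + 2 · 3 = 15
  Term 3 contributes 9 + 3 · 3 = 18
  Term 4 contributes 6 + 4 · 3 = 18
p(3) = ⊕ of these = min[10, 3, 15, 18, 18] = 3.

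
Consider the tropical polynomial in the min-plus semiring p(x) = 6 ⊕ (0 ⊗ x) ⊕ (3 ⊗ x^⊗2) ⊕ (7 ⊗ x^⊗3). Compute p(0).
p(0) = 0

A tropical monomial a ⊗ x^⊗i evaluates to a + i · x. Evaluating each term at x = 0:
  Term 0 contributes 6 + 0 · 0 = 6
  Term 1 contributes 0 + 1 · 0 = 0
  Term 2 contributes 3 + 2 · 0 = 3
  Term 3 contributes 7 + 3 · 0 = 7
p(0) = ⊕ of these = min[6, 0, 3, 7] = 0.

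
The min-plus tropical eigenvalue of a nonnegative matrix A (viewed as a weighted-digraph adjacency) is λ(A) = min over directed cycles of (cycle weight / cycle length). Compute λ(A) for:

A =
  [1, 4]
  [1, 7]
λ(A) = 1

Enumerate directed cycles and compute their means (weight / length). Sample:
  cycle 0 → 0: weight = 1, length = 1, mean = 1/1 ≈ 1.000
  cycle 1 → 1: weight = 7, length = 1, mean = 7/1 ≈ 7.000
  cycle 0 → 1 → 0: weight = 5, length = 2, mean = 5/2 ≈ 2.500
  cycle 1 → 0 → 1: weight = 5, length = 2, mean = 5/2 ≈ 2.500
Minimum mean = 1.000, attained e.g. along the cycle 0 → 0 with weight 1 and length 1. So λ(A) = 1/1 = 1.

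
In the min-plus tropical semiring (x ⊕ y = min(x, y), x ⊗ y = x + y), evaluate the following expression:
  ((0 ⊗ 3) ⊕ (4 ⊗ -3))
((0 ⊗ 3) ⊕ (4 ⊗ -3)) = 1

Expand innermost to outermost. Recall ⊕ takes the minimum of its arguments and ⊗ takes their sum. Working out the expression ((0 ⊗ 3) ⊕ (4 ⊗ -3)) gives 1.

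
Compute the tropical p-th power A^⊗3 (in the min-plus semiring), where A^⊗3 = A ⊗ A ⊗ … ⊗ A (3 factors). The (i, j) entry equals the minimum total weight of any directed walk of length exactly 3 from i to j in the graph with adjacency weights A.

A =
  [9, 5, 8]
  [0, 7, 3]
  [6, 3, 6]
A^⊗3 =
  [11, 10, 13]
  [5, 11, 8]
  [9, 8, 11]

Each entry (A^⊗3)_ij equals the minimum over all length-3 walks i = v_0 → v_1 → … → v_3 = j of Σ_t A[v_t][v_{t+1}]. For example, for (i, j) = (0, 2) we minimise over 9 possible intermediate vertex sequences; the minimum is 13, attained along the walk 0 → 1 → 0 → 2.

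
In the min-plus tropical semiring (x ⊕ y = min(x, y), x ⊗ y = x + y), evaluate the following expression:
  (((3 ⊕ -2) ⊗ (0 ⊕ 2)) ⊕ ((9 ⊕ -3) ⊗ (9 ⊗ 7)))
(((3 ⊕ -2) ⊗ (0 ⊕ 2)) ⊕ ((9 ⊕ -3) ⊗ (9 ⊗ 7))) = -2

Expand innermost to outermost. Recall ⊕ takes the minimum of its arguments and ⊗ takes their sum. Working out the expression (((3 ⊕ -2) ⊗ (0 ⊕ 2)) ⊕ ((9 ⊕ -3) ⊗ (9 ⊗ 7))) gives -2.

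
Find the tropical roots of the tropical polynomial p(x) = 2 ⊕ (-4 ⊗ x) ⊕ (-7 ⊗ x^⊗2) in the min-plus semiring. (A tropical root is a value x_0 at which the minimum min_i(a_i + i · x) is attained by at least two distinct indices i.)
Roots: {3, 6}

Each tropical root is a break point of the lower envelope of the lines y = a_i + i · x (there are 3 lines, with slopes 0, 1, ..., 2). Only the lines that attain the minimum somewhere contribute to roots; other lines are dominated. Here the surviving (envelope) indices are i = 2, i = 1, i = 0.
Intersections between consecutive envelope lines give the roots: for adjacent envelope indices i < j the intersection is x = (a_i − a_j) / (j − i). Reading off the sorted break points: {3, 6}.
Verification: at each break x_0, at least two indices attain the minimum of min_i(a_i + i · x_0).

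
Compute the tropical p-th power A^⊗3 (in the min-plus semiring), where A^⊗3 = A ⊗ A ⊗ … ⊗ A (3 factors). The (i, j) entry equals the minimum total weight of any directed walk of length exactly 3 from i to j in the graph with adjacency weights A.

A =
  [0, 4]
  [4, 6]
A^⊗3 =
  [0, 4]
  [4, 8]

Each entry (A^⊗3)_ij equals the minimum over all length-3 walks i = v_0 → v_1 → … → v_3 = j of Σ_t A[v_t][v_{t+1}]. For example, for (i, j) = (0, 1) we minimise over 4 possible intermediate vertex sequences; the minimum is 4, attained along the walk 0 → 0 → 0 → 1.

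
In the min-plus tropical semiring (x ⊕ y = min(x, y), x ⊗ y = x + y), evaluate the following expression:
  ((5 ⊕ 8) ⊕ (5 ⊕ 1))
((5 ⊕ 8) ⊕ (5 ⊕ 1)) = 1

Expand innermost to outermost. Recall ⊕ takes the minimum of its arguments and ⊗ takes their sum. Working out the expression ((5 ⊕ 8) ⊕ (5 ⊕ 1)) gives 1.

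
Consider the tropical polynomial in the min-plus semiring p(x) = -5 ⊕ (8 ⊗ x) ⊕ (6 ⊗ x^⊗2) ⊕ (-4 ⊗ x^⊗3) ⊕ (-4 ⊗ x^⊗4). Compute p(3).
p(3) = -5

A tropical monomial a ⊗ x^⊗i evaluates to a + i · x. Evaluating each term at x = 3:
  Term 0 contributes -5 + 0 · 3 = -5
  Term 1 contributes 8 + 1 · 3 = 11
  Term 2 contributes 6 + 2 · 3 = 12
  Term 3 contributes -4 + 3 · 3 = 5
  Term 4 contributes -4 + 4 · 3 = 8
p(3) = ⊕ of these = min[-5, 11, 12, 5, 8] = -5.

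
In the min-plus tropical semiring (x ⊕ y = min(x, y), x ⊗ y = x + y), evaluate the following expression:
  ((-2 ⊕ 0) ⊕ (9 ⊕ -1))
((-2 ⊕ 0) ⊕ (9 ⊕ -1)) = -2

Expand innermost to outermost. Recall ⊕ takes the minimum of its arguments and ⊗ takes their sum. Working out the expression ((-2 ⊕ 0) ⊕ (9 ⊕ -1)) gives -2.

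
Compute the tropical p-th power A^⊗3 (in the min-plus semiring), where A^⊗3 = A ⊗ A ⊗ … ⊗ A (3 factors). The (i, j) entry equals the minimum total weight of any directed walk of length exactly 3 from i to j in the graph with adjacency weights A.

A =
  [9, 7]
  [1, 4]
A^⊗3 =
  [12, 15]
  [9, 12]

Each entry (A^⊗3)_ij equals the minimum over all length-3 walks i = v_0 → v_1 → … → v_3 = j of Σ_t A[v_t][v_{t+1}]. For example, for (i, j) = (0, 1) we minimise over 4 possible intermediate vertex sequences; the minimum is 15, attained along the walk 0 → 1 → 0 → 1.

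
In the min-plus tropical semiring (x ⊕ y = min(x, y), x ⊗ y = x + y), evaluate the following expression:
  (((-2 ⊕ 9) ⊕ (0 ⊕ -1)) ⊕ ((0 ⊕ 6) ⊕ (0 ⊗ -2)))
(((-2 ⊕ 9) ⊕ (0 ⊕ -1)) ⊕ ((0 ⊕ 6) ⊕ (0 ⊗ -2))) = -2

Expand innermost to outermost. Recall ⊕ takes the minimum of its arguments and ⊗ takes their sum. Working out the expression (((-2 ⊕ 9) ⊕ (0 ⊕ -1)) ⊕ ((0 ⊕ 6) ⊕ (0 ⊗ -2))) gives -2.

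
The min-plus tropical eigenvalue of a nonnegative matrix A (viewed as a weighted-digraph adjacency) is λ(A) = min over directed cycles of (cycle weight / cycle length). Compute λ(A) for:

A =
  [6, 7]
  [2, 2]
λ(A) = 2

Enumerate directed cycles and compute their means (weight / length). Sample:
  cycle 0 → 0: weight = 6, length = 1, mean = 6/1 ≈ 6.000
  cycle 1 → 1: weight = 2, length = 1, mean = 2/1 ≈ 2.000
  cycle 0 → 1 → 0: weight = 9, length = 2, mean = 9/2 ≈ 4.500
  cycle 1 → 0 → 1: weight = 9, length = 2, mean = 9/2 ≈ 4.500
Minimum mean = 2.000, attained e.g. along the cycle 1 → 1 with weight 2 and length 1. So λ(A) = 2/1 = 2.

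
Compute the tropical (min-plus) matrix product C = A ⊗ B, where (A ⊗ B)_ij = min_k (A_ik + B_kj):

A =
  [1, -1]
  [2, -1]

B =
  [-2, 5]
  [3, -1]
A ⊗ B =
  [-1, -2]
  [0, -2]

Apply the min-plus product entry-by-entry:
  C[0][0] = min over k of (A[0][0] + B[0][0] = 1 + -2 = -1, A[0][1] + B[1][0] = -1 + 3 = 2) = -1 (attained at k = 0)
  C[0][1] = min over k of (A[0][0] + B[0][1] = 1 + 5 = 6, A[0][1] + B[1][1] = -1 + -1 = -2) = -2 (attained at k = 1)
  C[1][0] = min over k of (A[1][0] + B[0][0] = 2 + -2 = 0, A[1][1] + B[1][0] = -1 + 3 = 2) = 0 (attained at k = 0)
  C[1][1] = min over k of (A[1][0] + B[0][1] = 2 + 5 = 7, A[1][1] + B[1][1] = -1 + -1 = -2) = -2 (attained at k = 1)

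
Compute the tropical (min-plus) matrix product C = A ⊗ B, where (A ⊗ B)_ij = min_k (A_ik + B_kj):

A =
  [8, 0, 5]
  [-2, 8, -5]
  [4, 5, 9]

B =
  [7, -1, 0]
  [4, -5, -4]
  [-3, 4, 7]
A ⊗ B =
  [2, -5, -4]
  [-8, -3, -2]
  [6, 0, 1]

Apply the min-plus product entry-by-entry:
  C[0][0] = min over k of (A[0][0] + B[0][0] = 8 + 7 = 15, A[0][1] + B[1][0] = 0 + 4 = 4, A[0][2] + B[2][0] = 5 + -3 = 2) = 2 (attained at k = 2)
  C[0][1] = min over k of (A[0][0] + B[0][1] = 8 + -1 = 7, A[0][1] + B[1][1] = 0 + -5 = -5, A[0][2] + B[2][1] = 5 + 4 = 9) = -5 (attained at k = 1)
  C[0][2] = min over k of (A[0][0] + B[0][2] = 8 + 0 = 8, A[0][1] + B[1][2] = 0 + -4 = -4, A[0][2] + B[2][2] = 5 + 7 = 12) = -4 (attained at k = 1)
  C[1][0] = min over k of (A[1][0] + B[0][0] = -2 + 7 = 5, A[1][1] + B[1][0] = 8 + 4 = 12, A[1][2] + B[2][0] = -5 + -3 = -8) = -8 (attained at k = 2)
  C[1][1] = min over k of (A[1][0] + B[0][1] = -2 + -1 = -3, A[1][1] + B[1][1] = 8 + -5 = 3, A[1][2] + B[2][1] = -5 + 4 = -1) = -3 (attained at k = 0)
  C[1][2] = min over k of (A[1][0] + B[0][2] = -2 + 0 = -2, A[1][1] + B[1][2] = 8 + -4 = 4, A[1][2] + B[2][2] = -5 + 7 = 2) = -2 (attained at k = 0)
  C[2][0] = min over k of (A[2][0] + B[0][0] = 4 + 7 = 11, A[2][1] + B[1][0] = 5 + 4 = 9, A[2][2] + B[2][0] = 9 + -3 = 6) = 6 (attained at k = 2)
  C[2][1] = min over k of (A[2][0] + B[0][1] = 4 + -1 = 3, A[2][1] + B[1][1] = 5 + -5 = 0, A[2][2] + B[2][1] = 9 + 4 = 13) = 0 (attained at k = 1)
  C[2][2] = min over k of (A[2][0] + B[0][2] = 4 + 0 = 4, A[2][1] + B[1][2] = 5 + -4 = 1, A[2][2] + B[2][2] = 9 + 7 = 16) = 1 (attained at k = 1)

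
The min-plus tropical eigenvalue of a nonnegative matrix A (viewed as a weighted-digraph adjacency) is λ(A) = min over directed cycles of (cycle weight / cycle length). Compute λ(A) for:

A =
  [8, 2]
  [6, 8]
λ(A) = 4

Enumerate directed cycles and compute their means (weight / length). Sample:
  cycle 0 → 0: weight = 8, length = 1, mean = 8/1 ≈ 8.000
  cycle 1 → 1: weight = 8, length = 1, mean = 8/1 ≈ 8.000
  cycle 0 → 1 → 0: weight = 8, length = 2, mean = 8/2 ≈ 4.000
  cycle 1 → 0 → 1: weight = 8, length = 2, mean = 8/2 ≈ 4.000
Minimum mean = 4.000, attained e.g. along the cycle 0 → 1 → 0 with weight 8 and length 2. So λ(A) = 8/2 = 4.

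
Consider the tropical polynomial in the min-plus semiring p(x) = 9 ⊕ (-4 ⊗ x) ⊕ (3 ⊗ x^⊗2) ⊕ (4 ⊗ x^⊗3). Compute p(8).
p(8) = 4

A tropical monomial a ⊗ x^⊗i evaluates to a + i · x. Evaluating each term at x = 8:
  Term 0 contributes 9 + 0 · 8 = 9
  Term 1 contributes -4 + 1 · 8 = 4
  Term 2 contributes 3 + 2 · 8 = 19
  Term 3 contributes 4 + 3 · 8 = 28
p(8) = ⊕ of these = min[9, 4, 19, 28] = 4.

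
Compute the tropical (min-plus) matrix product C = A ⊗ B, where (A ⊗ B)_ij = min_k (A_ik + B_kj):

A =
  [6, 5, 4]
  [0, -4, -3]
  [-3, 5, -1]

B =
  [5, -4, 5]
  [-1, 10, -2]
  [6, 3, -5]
A ⊗ B =
  [4, 2, -1]
  [-5, -4, -8]
  [2, -7, -6]

Apply the min-plus product entry-by-entry:
  C[0][0] = min over k of (A[0][0] + B[0][0] = 6 + 5 = 11, A[0][1] + B[1][0] = 5 + -1 = 4, A[0][2] + B[2][0] = 4 + 6 = 10) = 4 (attained at k = 1)
  C[0][1] = min over k of (A[0][0] + B[0][1] = 6 + -4 = 2, A[0][1] + B[1][1] = 5 + 10 = 15, A[0][2] + B[2][1] = 4 + 3 = 7) = 2 (attained at k = 0)
  C[0][2] = min over k of (A[0][0] + B[0][2] = 6 + 5 = 11, A[0][1] + B[1][2] = 5 + -2 = 3, A[0][2] + B[2][2] = 4 + -5 = -1) = -1 (attained at k = 2)
  C[1][0] = min over k of (A[1][0] + B[0][0] = 0 + 5 = 5, A[1][1] + B[1][0] = -4 + -1 = -5, A[1][2] + B[2][0] = -3 + 6 = 3) = -5 (attained at k = 1)
  C[1][1] = min over k of (A[1][0] + B[0][1] = 0 + -4 = -4, A[1][1] + B[1][1] = -4 + 10 = 6, A[1][2] + B[2][1] = -3 + 3 = 0) = -4 (attained at k = 0)
  C[1][2] = min over k of (A[1][0] + B[0][2] = 0 + 5 = 5, A[1][1] + B[1][2] = -4 + -2 = -6, A[1][2] + B[2][2] = -3 + -5 = -8) = -8 (attained at k = 2)
  C[2][0] = min over k of (A[2][0] + B[0][0] = -3 + 5 = 2, A[2][1] + B[1][0] = 5 + -1 = 4, A[2][2] + B[2][0] = -1 + 6 = 5) = 2 (attained at k = 0)
  C[2][1] = min over k of (A[2][0] + B[0][1] = -3 + -4 = -7, A[2][1] + B[1][1] = 5 + 10 = 15, A[2][2] + B[2][1] = -1 + 3 = 2) = -7 (attained at k = 0)
  C[2][2] = min over k of (A[2][0] + B[0][2] = -3 + 5 = 2, A[2][1] + B[1][2] = 5 + -2 = 3, A[2][2] + B[2][2] = -1 + -5 = -6) = -6 (attained at k = 2)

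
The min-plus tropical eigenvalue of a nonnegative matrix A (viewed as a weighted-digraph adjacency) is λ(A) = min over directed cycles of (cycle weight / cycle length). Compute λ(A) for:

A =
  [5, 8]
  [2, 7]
λ(A) = 5

Enumerate directed cycles and compute their means (weight / length). Sample:
  cycle 0 → 0: weight = 5, length = 1, mean = 5/1 ≈ 5.000
  cycle 1 → 1: weight = 7, length = 1, mean = 7/1 ≈ 7.000
  cycle 0 → 1 → 0: weight = 10, length = 2, mean = 10/2 ≈ 5.000
  cycle 1 → 0 → 1: weight = 10, length = 2, mean = 10/2 ≈ 5.000
Minimum mean = 5.000, attained e.g. along the cycle 0 → 0 with weight 5 and length 1. So λ(A) = 5/1 = 5.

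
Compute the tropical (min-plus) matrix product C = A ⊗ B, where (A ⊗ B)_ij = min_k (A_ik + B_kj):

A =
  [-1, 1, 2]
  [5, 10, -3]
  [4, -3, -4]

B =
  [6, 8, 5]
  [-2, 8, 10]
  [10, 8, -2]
A ⊗ B =
  [-1, 7, 0]
  [7, 5, -5]
  [-5, 4, -6]

Apply the min-plus product entry-by-entry:
  C[0][0] = min over k of (A[0][0] + B[0][0] = -1 + 6 = 5, A[0][1] + B[1][0] = 1 + -2 = -1, A[0][2] + B[2][0] = 2 + 10 = 12) = -1 (attained at k = 1)
  C[0][1] = min over k of (A[0][0] + B[0][1] = -1 + 8 = 7, A[0][1] + B[1][1] = 1 + 8 = 9, A[0][2] + B[2][1] = 2 + 8 = 10) = 7 (attained at k = 0)
  C[0][2] = min over k of (A[0][0] + B[0][2] = -1 + 5 = 4, A[0][1] + B[1][2] = 1 + 10 = 11, A[0][2] + B[2][2] = 2 + -2 = 0) = 0 (attained at k = 2)
  C[1][0] = min over k of (A[1][0] + B[0][0] = 5 + 6 = 11, A[1][1] + B[1][0] = 10 + -2 = 8, A[1][2] + B[2][0] = -3 + 10 = 7) = 7 (attained at k = 2)
  C[1][1] = min over k of (A[1][0] + B[0][1] = 5 + 8 = 13, A[1][1] + B[1][1] = 10 + 8 = 18, A[1][2] + B[2][1] = -3 + 8 = 5) = 5 (attained at k = 2)
  C[1][2] = min over k of (A[1][0] + B[0][2] = 5 + 5 = 10, A[1][1] + B[1][2] = 10 + 10 = 20, A[1][2] + B[2][2] = -3 + -2 = -5) = -5 (attained at k = 2)
  C[2][0] = min over k of (A[2][0] + B[0][0] = 4 + 6 = 10, A[2][1] + B[1][0] = -3 + -2 = -5, A[2][2] + B[2][0] = -4 + 10 = 6) = -5 (attained at k = 1)
  C[2][1] = min over k of (A[2][0] + B[0][1] = 4 + 8 = 12, A[2][1] + B[1][1] = -3 + 8 = 5, A[2][2] + B[2][1] = -4 + 8 = 4) = 4 (attained at k = 2)
  C[2][2] = min over k of (A[2][0] + B[0][2] = 4 + 5 = 9, A[2][1] + B[1][2] = -3 + 10 = 7, A[2][2] + B[2][2] = -4 + -2 = -6) = -6 (attained at k = 2)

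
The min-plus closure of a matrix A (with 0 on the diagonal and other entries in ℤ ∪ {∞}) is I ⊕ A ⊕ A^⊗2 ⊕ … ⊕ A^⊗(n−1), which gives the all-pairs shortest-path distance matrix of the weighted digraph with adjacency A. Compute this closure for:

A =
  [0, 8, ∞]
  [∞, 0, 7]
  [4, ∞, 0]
Closure =
  [0, 8, 15]
  [11, 0, 7]
  [4, 12, 0]

This is the Floyd-Warshall all-pairs shortest-path computation. For each intermediate vertex k = 0, 1, …, 2, update dist[i][j] ← min(dist[i][j], dist[i][k] + dist[k][j]). The final matrix gives, for each (i, j), the minimum total weight of any directed path from i to j (possibly empty when i = j).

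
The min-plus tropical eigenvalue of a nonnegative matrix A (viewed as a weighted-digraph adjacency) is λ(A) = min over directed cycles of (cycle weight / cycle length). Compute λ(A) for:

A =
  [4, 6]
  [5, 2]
λ(A) = 2

Enumerate directed cycles and compute their means (weight / length). Sample:
  cycle 0 → 0: weight = 4, length = 1, mean = 4/1 ≈ 4.000
  cycle 1 → 1: weight = 2, length = 1, mean = 2/1 ≈ 2.000
  cycle 0 → 1 → 0: weight = 11, length = 2, mean = 11/2 ≈ 5.500
  cycle 1 → 0 → 1: weight = 11, length = 2, mean = 11/2 ≈ 5.500
Minimum mean = 2.000, attained e.g. along the cycle 1 → 1 with weight 2 and length 1. So λ(A) = 2/1 = 2.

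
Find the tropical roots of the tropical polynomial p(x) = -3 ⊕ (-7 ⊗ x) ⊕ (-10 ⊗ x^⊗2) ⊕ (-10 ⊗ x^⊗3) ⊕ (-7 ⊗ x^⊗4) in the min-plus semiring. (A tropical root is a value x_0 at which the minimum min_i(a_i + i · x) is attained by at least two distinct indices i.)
Roots: {-3, 0, 3, 4}

Each tropical root is a break point of the lower envelope of the lines y = a_i + i · x (there are 5 lines, with slopes 0, 1, ..., 4). Only the lines that attain the minimum somewhere contribute to roots; other lines are dominated. Here the surviving (envelope) indices are i = 4, i = 3, i = 2, i = 1, i = 0.
Intersections between consecutive envelope lines give the roots: for adjacent envelope indices i < j the intersection is x = (a_i − a_j) / (j − i). Reading off the sorted break points: {-3, 0, 3, 4}.
Verification: at each break x_0, at least two indices attain the minimum of min_i(a_i + i · x_0).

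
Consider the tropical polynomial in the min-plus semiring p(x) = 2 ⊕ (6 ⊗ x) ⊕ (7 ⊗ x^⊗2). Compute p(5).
p(5) = 2

A tropical monomial a ⊗ x^⊗i evaluates to a + i · x. Evaluating each term at x = 5:
  Term 0 contributes 2 + 0 · 5 = 2
  Term 1 contributes 6 + 1 · 5 = 11
  Term 2 contributes 7 + 2 · 5 = 17
p(5) = ⊕ of these = min[2, 11, 17] = 2.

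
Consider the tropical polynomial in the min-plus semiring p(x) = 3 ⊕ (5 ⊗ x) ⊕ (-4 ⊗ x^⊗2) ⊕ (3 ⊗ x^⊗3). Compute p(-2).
p(-2) = -8

A tropical monomial a ⊗ x^⊗i evaluates to a + i · x. Evaluating each term at x = -2:
  Term 0 contributes 3 + 0 · -2 = 3
  Term 1 contributes 5 + 1 · -2 = 3
  Term 2 contributes -4 + 2 · -2 = -8
  Term 3 contributes 3 + 3 · -2 = -3
p(-2) = ⊕ of these = min[3, 3, -8, -3] = -8.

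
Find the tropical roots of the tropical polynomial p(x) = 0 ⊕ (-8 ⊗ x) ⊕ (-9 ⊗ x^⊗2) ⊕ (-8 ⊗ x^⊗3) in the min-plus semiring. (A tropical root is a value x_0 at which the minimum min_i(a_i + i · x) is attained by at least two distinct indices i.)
Roots: {-1, 1, 8}

Each tropical root is a break point of the lower envelope of the lines y = a_i + i · x (there are 4 lines, with slopes 0, 1, ..., 3). Only the lines that attain the minimum somewhere contribute to roots; other lines are dominated. Here the surviving (envelope) indices are i = 3, i = 2, i = 1, i = 0.
Intersections between consecutive envelope lines give the roots: for adjacent envelope indices i < j the intersection is x = (a_i − a_j) / (j − i). Reading off the sorted break points: {-1, 1, 8}.
Verification: at each break x_0, at least two indices attain the minimum of min_i(a_i + i · x_0).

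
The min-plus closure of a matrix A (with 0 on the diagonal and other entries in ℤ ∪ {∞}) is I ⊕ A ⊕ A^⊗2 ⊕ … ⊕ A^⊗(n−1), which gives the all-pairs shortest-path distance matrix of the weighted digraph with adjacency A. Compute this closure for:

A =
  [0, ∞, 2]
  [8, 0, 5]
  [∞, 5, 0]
Closure =
  [0, 7, 2]
  [8, 0, 5]
  [13, 5, 0]

This is the Floyd-Warshall all-pairs shortest-path computation. For each intermediate vertex k = 0, 1, …, 2, update dist[i][j] ← min(dist[i][j], dist[i][k] + dist[k][j]). The final matrix gives, for each (i, j), the minimum total weight of any directed path from i to j (possibly empty when i = j).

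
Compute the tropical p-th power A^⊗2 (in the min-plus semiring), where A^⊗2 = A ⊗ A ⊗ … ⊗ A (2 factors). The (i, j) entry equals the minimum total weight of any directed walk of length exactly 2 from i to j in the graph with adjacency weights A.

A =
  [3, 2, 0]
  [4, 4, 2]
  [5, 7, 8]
A^⊗2 =
  [5, 5, 3]
  [7, 6, 4]
  [8, 7, 5]

Each entry (A^⊗2)_ij equals the minimum over all length-2 walks i = v_0 → v_1 → … → v_2 = j of Σ_t A[v_t][v_{t+1}]. For example, for (i, j) = (0, 2) we minimise over 3 possible intermediate vertex sequences; the minimum is 3, attained along the walk 0 → 0 → 2.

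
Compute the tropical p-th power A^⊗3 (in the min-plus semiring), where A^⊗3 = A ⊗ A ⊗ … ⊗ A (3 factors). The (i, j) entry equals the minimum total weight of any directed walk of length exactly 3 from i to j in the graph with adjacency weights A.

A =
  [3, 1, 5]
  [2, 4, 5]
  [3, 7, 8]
A^⊗3 =
  [6, 4, 8]
  [5, 6, 8]
  [6, 7, 9]

Each entry (A^⊗3)_ij equals the minimum over all length-3 walks i = v_0 → v_1 → … → v_3 = j of Σ_t A[v_t][v_{t+1}]. For example, for (i, j) = (0, 2) we minimise over 9 possible intermediate vertex sequences; the minimum is 8, attained along the walk 0 → 1 → 0 → 2.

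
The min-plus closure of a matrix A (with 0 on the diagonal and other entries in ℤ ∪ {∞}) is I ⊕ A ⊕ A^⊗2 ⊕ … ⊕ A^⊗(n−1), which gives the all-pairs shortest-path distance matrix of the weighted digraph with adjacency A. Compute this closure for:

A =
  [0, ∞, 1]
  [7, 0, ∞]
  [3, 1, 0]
Closure =
  [0, 2, 1]
  [7, 0, 8]
  [3, 1, 0]

This is the Floyd-Warshall all-pairs shortest-path computation. For each intermediate vertex k = 0, 1, …, 2, update dist[i][j] ← min(dist[i][j], dist[i][k] + dist[k][j]). The final matrix gives, for each (i, j), the minimum total weight of any directed path from i to j (possibly empty when i = j).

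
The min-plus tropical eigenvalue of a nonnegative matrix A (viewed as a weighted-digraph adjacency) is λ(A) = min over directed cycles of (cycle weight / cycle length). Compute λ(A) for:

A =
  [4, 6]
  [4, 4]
λ(A) = 4

Enumerate directed cycles and compute their means (weight / length). Sample:
  cycle 0 → 0: weight = 4, length = 1, mean = 4/1 ≈ 4.000
  cycle 1 → 1: weight = 4, length = 1, mean = 4/1 ≈ 4.000
  cycle 0 → 1 → 0: weight = 10, length = 2, mean = 10/2 ≈ 5.000
  cycle 1 → 0 → 1: weight = 10, length = 2, mean = 10/2 ≈ 5.000
Minimum mean = 4.000, attained e.g. along the cycle 0 → 0 with weight 4 and length 1. So λ(A) = 4/1 = 4.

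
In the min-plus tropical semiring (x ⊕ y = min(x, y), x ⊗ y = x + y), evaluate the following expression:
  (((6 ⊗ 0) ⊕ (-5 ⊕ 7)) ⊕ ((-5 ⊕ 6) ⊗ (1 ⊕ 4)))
(((6 ⊗ 0) ⊕ (-5 ⊕ 7)) ⊕ ((-5 ⊕ 6) ⊗ (1 ⊕ 4))) = -5

Expand innermost to outermost. Recall ⊕ takes the minimum of its arguments and ⊗ takes their sum. Working out the expression (((6 ⊗ 0) ⊕ (-5 ⊕ 7)) ⊕ ((-5 ⊕ 6) ⊗ (1 ⊕ 4))) gives -5.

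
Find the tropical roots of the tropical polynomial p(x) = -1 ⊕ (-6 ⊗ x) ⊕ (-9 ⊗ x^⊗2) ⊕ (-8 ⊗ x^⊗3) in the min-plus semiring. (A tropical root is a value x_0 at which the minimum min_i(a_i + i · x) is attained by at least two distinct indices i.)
Roots: {-1, 3, 5}

Each tropical root is a break point of the lower envelope of the lines y = a_i + i · x (there are 4 lines, with slopes 0, 1, ..., 3). Only the lines that attain the minimum somewhere contribute to roots; other lines are dominated. Here the surviving (envelope) indices are i = 3, i = 2, i = 1, i = 0.
Intersections between consecutive envelope lines give the roots: for adjacent envelope indices i < j the intersection is x = (a_i − a_j) / (j − i). Reading off the sorted break points: {-1, 3, 5}.
Verification: at each break x_0, at least two indices attain the minimum of min_i(a_i + i · x_0).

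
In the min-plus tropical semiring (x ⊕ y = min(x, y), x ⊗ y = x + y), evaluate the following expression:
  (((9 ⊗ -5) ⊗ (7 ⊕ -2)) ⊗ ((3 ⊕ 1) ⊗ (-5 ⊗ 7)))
(((9 ⊗ -5) ⊗ (7 ⊕ -2)) ⊗ ((3 ⊕ 1) ⊗ (-5 ⊗ 7))) = 5

Expand innermost to outermost. Recall ⊕ takes the minimum of its arguments and ⊗ takes their sum. Working out the expression (((9 ⊗ -5) ⊗ (7 ⊕ -2)) ⊗ ((3 ⊕ 1) ⊗ (-5 ⊗ 7))) gives 5.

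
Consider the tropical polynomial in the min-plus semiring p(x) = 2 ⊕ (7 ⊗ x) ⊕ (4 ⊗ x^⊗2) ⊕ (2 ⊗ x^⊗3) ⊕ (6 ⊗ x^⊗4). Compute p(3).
p(3) = 2

A tropical monomial a ⊗ x^⊗i evaluates to a + i · x. Evaluating each term at x = 3:
  Term 0 contributes 2 + 0 · 3 = 2
  Term 1 contributes 7 + 1 · 3 = 10
  Term 2 contributes 4 + 2 · 3 = 10
  Term 3 contributes 2 + 3 · 3 = 11
  Term 4 contributes 6 + 4 · 3 = 18
p(3) = ⊕ of these = min[2, 10, 10, 11, 18] = 2.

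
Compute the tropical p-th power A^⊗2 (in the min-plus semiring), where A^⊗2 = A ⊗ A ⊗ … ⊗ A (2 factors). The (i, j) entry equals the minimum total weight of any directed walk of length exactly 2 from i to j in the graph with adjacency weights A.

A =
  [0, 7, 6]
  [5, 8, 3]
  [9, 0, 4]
A^⊗2 =
  [0, 6, 6]
  [5, 3, 7]
  [5, 4, 3]

Each entry (A^⊗2)_ij equals the minimum over all length-2 walks i = v_0 → v_1 → … → v_2 = j of Σ_t A[v_t][v_{t+1}]. For example, for (i, j) = (0, 2) we minimise over 3 possible intermediate vertex sequences; the minimum is 6, attained along the walk 0 → 0 → 2.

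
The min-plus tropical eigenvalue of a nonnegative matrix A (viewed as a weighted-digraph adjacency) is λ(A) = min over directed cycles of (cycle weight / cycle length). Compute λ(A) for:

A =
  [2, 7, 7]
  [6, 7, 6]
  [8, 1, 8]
λ(A) = 2

Enumerate directed cycles and compute their means (weight / length). Sample:
  cycle 0 → 0: weight = 2, length = 1, mean = 2/1 ≈ 2.000
  cycle 1 → 1: weight = 7, length = 1, mean = 7/1 ≈ 7.000
  cycle 2 → 2: weight = 8, length = 1, mean = 8/1 ≈ 8.000
  cycle 0 → 1 → 0: weight = 13, length = 2, mean = 13/2 ≈ 6.500
  cycle 0 → 2 → 0: weight = 15, length = 2, mean = 15/2 ≈ 7.500
  cycle 1 → 0 → 1: weight = 13, length = 2, mean = 13/2 ≈ 6.500
Minimum mean = 2.000, attained e.g. along the cycle 0 → 0 with weight 2 and length 1. So λ(A) = 2/1 = 2.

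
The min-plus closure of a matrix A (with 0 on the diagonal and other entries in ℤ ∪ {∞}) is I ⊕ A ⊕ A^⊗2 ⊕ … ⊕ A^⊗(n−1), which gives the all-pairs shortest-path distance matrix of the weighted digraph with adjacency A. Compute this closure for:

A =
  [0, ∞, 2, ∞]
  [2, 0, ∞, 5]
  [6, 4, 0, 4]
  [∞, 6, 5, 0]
Closure =
  [0, 6, 2, 6]
  [2, 0, 4, 5]
  [6, 4, 0, 4]
  [8, 6, 5, 0]

This is the Floyd-Warshall all-pairs shortest-path computation. For each intermediate vertex k = 0, 1, …, 3, update dist[i][j] ← min(dist[i][j], dist[i][k] + dist[k][j]). The final matrix gives, for each (i, j), the minimum total weight of any directed path from i to j (possibly empty when i = j).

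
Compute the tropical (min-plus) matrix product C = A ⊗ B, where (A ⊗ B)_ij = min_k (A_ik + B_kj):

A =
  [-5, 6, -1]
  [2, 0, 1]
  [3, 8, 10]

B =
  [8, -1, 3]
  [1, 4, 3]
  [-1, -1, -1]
A ⊗ B =
  [-2, -6, -2]
  [0, 0, 0]
  [9, 2, 6]

Apply the min-plus product entry-by-entry:
  C[0][0] = min over k of (A[0][0] + B[0][0] = -5 + 8 = 3, A[0][1] + B[1][0] = 6 + 1 = 7, A[0][2] + B[2][0] = -1 + -1 = -2) = -2 (attained at k = 2)
  C[0][1] = min over k of (A[0][0] + B[0][1] = -5 + -1 = -6, A[0][1] + B[1][1] = 6 + 4 = 10, A[0][2] + B[2][1] = -1 + -1 = -2) = -6 (attained at k = 0)
  C[0][2] = min over k of (A[0][0] + B[0][2] = -5 + 3 = -2, A[0][1] + B[1][2] = 6 + 3 = 9, A[0][2] + B[2][2] = -1 + -1 = -2) = -2 (attained at k = 0)
  C[1][0] = min over k of (A[1][0] + B[0][0] = 2 + 8 = 10, A[1][1] + B[1][0] = 0 + 1 = 1, A[1][2] + B[2][0] = 1 + -1 = 0) = 0 (attained at k = 2)
  C[1][1] = min over k of (A[1][0] + B[0][1] = 2 + -1 = 1, A[1][1] + B[1][1] = 0 + 4 = 4, A[1][2] + B[2][1] = 1 + -1 = 0) = 0 (attained at k = 2)
  C[1][2] = min over k of (A[1][0] + B[0][2] = 2 + 3 = 5, A[1][1] + B[1][2] = 0 + 3 = 3, A[1][2] + B[2][2] = 1 + -1 = 0) = 0 (attained at k = 2)
  C[2][0] = min over k of (A[2][0] + B[0][0] = 3 + 8 = 11, A[2][1] + B[1][0] = 8 + 1 = 9, A[2][2] + B[2][0] = 10 + -1 = 9) = 9 (attained at k = 1)
  C[2][1] = min over k of (A[2][0] + B[0][1] = 3 + -1 = 2, A[2][1] + B[1][1] = 8 + 4 = 12, A[2][2] + B[2][1] = 10 + -1 = 9) = 2 (attained at k = 0)
  C[2][2] = min over k of (A[2][0] + B[0][2] = 3 + 3 = 6, A[2][1] + B[1][2] = 8 + 3 = 11, A[2][2] + B[2][2] = 10 + -1 = 9) = 6 (attained at k = 0)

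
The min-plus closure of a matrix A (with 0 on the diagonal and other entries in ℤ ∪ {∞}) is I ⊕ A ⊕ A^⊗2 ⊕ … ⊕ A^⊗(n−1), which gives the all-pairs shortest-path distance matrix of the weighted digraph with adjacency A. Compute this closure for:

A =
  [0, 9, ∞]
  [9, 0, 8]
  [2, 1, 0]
Closure =
  [0, 9, 17]
  [9, 0, 8]
  [2, 1, 0]

This is the Floyd-Warshall all-pairs shortest-path computation. For each intermediate vertex k = 0, 1, …, 2, update dist[i][j] ← min(dist[i][j], dist[i][k] + dist[k][j]). The final matrix gives, for each (i, j), the minimum total weight of any directed path from i to j (possibly empty when i = j).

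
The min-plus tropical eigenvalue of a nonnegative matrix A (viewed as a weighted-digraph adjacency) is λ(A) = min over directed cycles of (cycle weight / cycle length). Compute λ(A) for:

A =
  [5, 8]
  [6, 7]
λ(A) = 5

Enumerate directed cycles and compute their means (weight / length). Sample:
  cycle 0 → 0: weight = 5, length = 1, mean = 5/1 ≈ 5.000
  cycle 1 → 1: weight = 7, length = 1, mean = 7/1 ≈ 7.000
  cycle 0 → 1 → 0: weight = 14, length = 2, mean = 14/2 ≈ 7.000
  cycle 1 → 0 → 1: weight = 14, length = 2, mean = 14/2 ≈ 7.000
Minimum mean = 5.000, attained e.g. along the cycle 0 → 0 with weight 5 and length 1. So λ(A) = 5/1 = 5.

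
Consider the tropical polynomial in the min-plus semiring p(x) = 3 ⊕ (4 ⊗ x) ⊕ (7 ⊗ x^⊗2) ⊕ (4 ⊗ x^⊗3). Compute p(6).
p(6) = 3

A tropical monomial a ⊗ x^⊗i evaluates to a + i · x. Evaluating each term at x = 6:
  Term 0 contributes 3 + 0 · 6 = 3
  Term 1 contributes 4 + 1 · 6 = 10
  Term 2 contributes 7 + 2 · 6 = 19
  Term 3 contributes 4 + 3 · 6 = 22
p(6) = ⊕ of these = min[3, 10, 19, 22] = 3.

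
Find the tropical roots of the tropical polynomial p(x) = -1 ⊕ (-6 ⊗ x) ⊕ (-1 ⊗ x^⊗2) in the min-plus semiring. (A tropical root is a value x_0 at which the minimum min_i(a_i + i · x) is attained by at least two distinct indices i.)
Roots: {-5, 5}

Each tropical root is a break point of the lower envelope of the lines y = a_i + i · x (there are 3 lines, with slopes 0, 1, ..., 2). Only the lines that attain the minimum somewhere contribute to roots; other lines are dominated. Here the surviving (envelope) indices are i = 2, i = 1, i = 0.
Intersections between consecutive envelope lines give the roots: for adjacent envelope indices i < j the intersection is x = (a_i − a_j) / (j − i). Reading off the sorted break points: {-5, 5}.
Verification: at each break x_0, at least two indices attain the minimum of min_i(a_i + i · x_0).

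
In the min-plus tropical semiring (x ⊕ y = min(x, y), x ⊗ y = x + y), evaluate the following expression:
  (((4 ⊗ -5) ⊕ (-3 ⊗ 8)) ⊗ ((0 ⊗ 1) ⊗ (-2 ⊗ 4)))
(((4 ⊗ -5) ⊕ (-3 ⊗ 8)) ⊗ ((0 ⊗ 1) ⊗ (-2 ⊗ 4))) = 2

Expand innermost to outermost. Recall ⊕ takes the minimum of its arguments and ⊗ takes their sum. Working out the expression (((4 ⊗ -5) ⊕ (-3 ⊗ 8)) ⊗ ((0 ⊗ 1) ⊗ (-2 ⊗ 4))) gives 2.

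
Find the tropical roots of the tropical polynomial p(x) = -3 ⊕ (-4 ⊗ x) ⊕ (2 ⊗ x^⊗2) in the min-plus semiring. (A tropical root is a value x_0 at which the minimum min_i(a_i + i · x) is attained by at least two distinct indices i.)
Roots: {-6, 1}

Each tropical root is a break point of the lower envelope of the lines y = a_i + i · x (there are 3 lines, with slopes 0, 1, ..., 2). Only the lines that attain the minimum somewhere contribute to roots; other lines are dominated. Here the surviving (envelope) indices are i = 2, i = 1, i = 0.
Intersections between consecutive envelope lines give the roots: for adjacent envelope indices i < j the intersection is x = (a_i − a_j) / (j − i). Reading off the sorted break points: {-6, 1}.
Verification: at each break x_0, at least two indices attain the minimum of min_i(a_i + i · x_0).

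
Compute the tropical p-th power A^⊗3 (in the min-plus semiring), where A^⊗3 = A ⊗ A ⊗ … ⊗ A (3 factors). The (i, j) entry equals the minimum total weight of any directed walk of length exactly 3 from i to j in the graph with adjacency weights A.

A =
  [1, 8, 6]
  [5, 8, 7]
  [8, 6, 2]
A^⊗3 =
  [3, 10, 8]
  [7, 14, 11]
  [10, 10, 6]

Each entry (A^⊗3)_ij equals the minimum over all length-3 walks i = v_0 → v_1 → … → v_3 = j of Σ_t A[v_t][v_{t+1}]. For example, for (i, j) = (0, 2) we minimise over 9 possible intermediate vertex sequences; the minimum is 8, attained along the walk 0 → 0 → 0 → 2.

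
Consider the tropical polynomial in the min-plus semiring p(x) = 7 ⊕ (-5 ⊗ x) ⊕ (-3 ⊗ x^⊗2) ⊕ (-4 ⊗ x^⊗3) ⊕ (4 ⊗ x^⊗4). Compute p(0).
p(0) = -5

A tropical monomial a ⊗ x^⊗i evaluates to a + i · x. Evaluating each term at x = 0:
  Term 0 contributes 7 + 0 · 0 = 7
  Term 1 contributes -5 + 1 · 0 = -5
  Term 2 contributes -3 + 2 · 0 = -3
  Term 3 contributes -4 + 3 · 0 = -4
  Term 4 contributes 4 + 4 · 0 = 4
p(0) = ⊕ of these = min[7, -5, -3, -4, 4] = -5.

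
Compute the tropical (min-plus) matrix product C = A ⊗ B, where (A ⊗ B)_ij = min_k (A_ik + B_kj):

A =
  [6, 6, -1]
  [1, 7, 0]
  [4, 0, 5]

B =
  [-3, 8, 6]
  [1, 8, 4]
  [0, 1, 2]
A ⊗ B =
  [-1, 0, 1]
  [-2, 1, 2]
  [1, 6, 4]

Apply the min-plus product entry-by-entry:
  C[0][0] = min over k of (A[0][0] + B[0][0] = 6 + -3 = 3, A[0][1] + B[1][0] = 6 + 1 = 7, A[0][2] + B[2][0] = -1 + 0 = -1) = -1 (attained at k = 2)
  C[0][1] = min over k of (A[0][0] + B[0][1] = 6 + 8 = 14, A[0][1] + B[1][1] = 6 + 8 = 14, A[0][2] + B[2][1] = -1 + 1 = 0) = 0 (attained at k = 2)
  C[0][2] = min over k of (A[0][0] + B[0][2] = 6 + 6 = 12, A[0][1] + B[1][2] = 6 + 4 = 10, A[0][2] + B[2][2] = -1 + 2 = 1) = 1 (attained at k = 2)
  C[1][0] = min over k of (A[1][0] + B[0][0] = 1 + -3 = -2, A[1][1] + B[1][0] = 7 + 1 = 8, A[1][2] + B[2][0] = 0 + 0 = 0) = -2 (attained at k = 0)
  C[1][1] = min over k of (A[1][0] + B[0][1] = 1 + 8 = 9, A[1][1] + B[1][1] = 7 + 8 = 15, A[1][2] + B[2][1] = 0 + 1 = 1) = 1 (attained at k = 2)
  C[1][2] = min over k of (A[1][0] + B[0][2] = 1 + 6 = 7, A[1][1] + B[1][2] = 7 + 4 = 11, A[1][2] + B[2][2] = 0 + 2 = 2) = 2 (attained at k = 2)
  C[2][0] = min over k of (A[2][0] + B[0][0] = 4 + -3 = 1, A[2][1] + B[1][0] = 0 + 1 = 1, A[2][2] + B[2][0] = 5 + 0 = 5) = 1 (attained at k = 0)
  C[2][1] = min over k of (A[2][0] + B[0][1] = 4 + 8 = 12, A[2][1] + B[1][1] = 0 + 8 = 8, A[2][2] + B[2][1] = 5 + 1 = 6) = 6 (attained at k = 2)
  C[2][2] = min over k of (A[2][0] + B[0][2] = 4 + 6 = 10, A[2][1] + B[1][2] = 0 + 4 = 4, A[2][2] + B[2][2] = 5 + 2 = 7) = 4 (attained at k = 1)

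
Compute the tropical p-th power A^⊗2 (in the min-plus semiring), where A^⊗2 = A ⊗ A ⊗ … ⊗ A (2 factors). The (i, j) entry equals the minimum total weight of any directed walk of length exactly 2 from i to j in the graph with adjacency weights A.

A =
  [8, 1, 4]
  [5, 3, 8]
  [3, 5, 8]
A^⊗2 =
  [6, 4, 9]
  [8, 6, 9]
  [10, 4, 7]

Each entry (A^⊗2)_ij equals the minimum over all length-2 walks i = v_0 → v_1 → … → v_2 = j of Σ_t A[v_t][v_{t+1}]. For example, for (i, j) = (0, 2) we minimise over 3 possible intermediate vertex sequences; the minimum is 9, attained along the walk 0 → 1 → 2.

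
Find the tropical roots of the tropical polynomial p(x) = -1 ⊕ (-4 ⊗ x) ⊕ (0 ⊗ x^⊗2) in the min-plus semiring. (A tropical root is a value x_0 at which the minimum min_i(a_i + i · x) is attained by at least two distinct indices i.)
Roots: {-4, 3}

Each tropical root is a break point of the lower envelope of the lines y = a_i + i · x (there are 3 lines, with slopes 0, 1, ..., 2). Only the lines that attain the minimum somewhere contribute to roots; other lines are dominated. Here the surviving (envelope) indices are i = 2, i = 1, i = 0.
Intersections between consecutive envelope lines give the roots: for adjacent envelope indices i < j the intersection is x = (a_i − a_j) / (j − i). Reading off the sorted break points: {-4, 3}.
Verification: at each break x_0, at least two indices attain the minimum of min_i(a_i + i · x_0).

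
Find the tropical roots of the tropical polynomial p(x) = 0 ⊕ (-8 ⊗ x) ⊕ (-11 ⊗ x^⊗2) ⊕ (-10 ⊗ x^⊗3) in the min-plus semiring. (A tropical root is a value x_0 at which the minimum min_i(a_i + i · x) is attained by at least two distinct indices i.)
Roots: {-1, 3, 8}

Each tropical root is a break point of the lower envelope of the lines y = a_i + i · x (there are 4 lines, with slopes 0, 1, ..., 3). Only the lines that attain the minimum somewhere contribute to roots; other lines are dominated. Here the surviving (envelope) indices are i = 3, i = 2, i = 1, i = 0.
Intersections between consecutive envelope lines give the roots: for adjacent envelope indices i < j the intersection is x = (a_i − a_j) / (j − i). Reading off the sorted break points: {-1, 3, 8}.
Verification: at each break x_0, at least two indices attain the minimum of min_i(a_i + i · x_0).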